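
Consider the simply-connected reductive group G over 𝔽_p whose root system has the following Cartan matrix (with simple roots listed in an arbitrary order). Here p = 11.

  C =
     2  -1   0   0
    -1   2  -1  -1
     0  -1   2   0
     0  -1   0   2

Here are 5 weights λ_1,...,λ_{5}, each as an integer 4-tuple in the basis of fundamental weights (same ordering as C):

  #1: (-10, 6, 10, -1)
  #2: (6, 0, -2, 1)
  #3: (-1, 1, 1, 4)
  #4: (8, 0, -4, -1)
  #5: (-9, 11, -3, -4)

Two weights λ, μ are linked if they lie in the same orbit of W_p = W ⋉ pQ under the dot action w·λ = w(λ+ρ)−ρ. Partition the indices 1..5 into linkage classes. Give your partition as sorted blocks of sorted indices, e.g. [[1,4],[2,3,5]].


Cartan matrix: type D_4 (|W|=192); un-permuting the 4 rows.

W_11-reps of the 5 weights in Ā_11 (same 4-coord order as C):

    [1] (0, 2, 2, 5)
    [2] (7, 0, 1, 2)
    [3] (0, 2, 2, 5)
    [4] (7, 0, 1, 2)
    [5] (7, 0, 1, 2)

Partition of {1..5} into 2 W_11-dot-orbits:

[[1, 3], [2, 4, 5]]


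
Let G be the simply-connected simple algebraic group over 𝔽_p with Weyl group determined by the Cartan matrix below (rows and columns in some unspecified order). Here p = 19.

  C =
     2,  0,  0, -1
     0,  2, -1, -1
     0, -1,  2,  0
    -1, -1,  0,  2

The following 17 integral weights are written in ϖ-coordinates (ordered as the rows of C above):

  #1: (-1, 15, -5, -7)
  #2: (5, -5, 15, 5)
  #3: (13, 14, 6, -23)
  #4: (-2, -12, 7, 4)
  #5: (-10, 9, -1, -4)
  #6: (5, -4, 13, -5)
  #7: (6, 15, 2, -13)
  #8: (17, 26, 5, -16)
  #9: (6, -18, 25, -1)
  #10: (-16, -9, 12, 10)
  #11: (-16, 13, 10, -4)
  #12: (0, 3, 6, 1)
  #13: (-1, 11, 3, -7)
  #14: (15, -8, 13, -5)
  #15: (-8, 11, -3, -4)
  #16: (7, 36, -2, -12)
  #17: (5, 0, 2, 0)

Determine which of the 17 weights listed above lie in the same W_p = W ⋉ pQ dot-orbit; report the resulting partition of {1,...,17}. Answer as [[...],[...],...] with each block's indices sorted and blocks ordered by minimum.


Cartan matrix: type A_4 (|W|=120); un-permuting the 4 rows.

λ_j+ρ reflected into Ā_19 (⟨·,θ^∨⟩≤19); 4-tuples as given:

    1: (6, 6, 4, 0)
    2: (1, 4, 7, 2)
    3: (5, 4, 3, 7)
    4: (6, 1, 3, 1)
    5: (3, 0, 2, 7)
    6: (1, 4, 7, 2)
    7: (5, 4, 3, 7)
    8: (6, 1, 3, 1)
    9: (3, 0, 2, 7)
    10: (3, 4, 1, 8)
    11: (3, 4, 1, 8)
    12: (1, 4, 7, 2)
    13: (6, 6, 4, 0)
    14: (5, 4, 3, 7)
    15: (3, 0, 2, 7)
    16: (6, 1, 3, 1)
    17: (6, 1, 3, 1)

The 17 indices split into 6 linkage classes (same alcove rep ⇔ same W_19-dot-orbit):

[[1, 13], [2, 6, 12], [3, 7, 14], [4, 8, 16, 17], [5, 9, 15], [10, 11]]


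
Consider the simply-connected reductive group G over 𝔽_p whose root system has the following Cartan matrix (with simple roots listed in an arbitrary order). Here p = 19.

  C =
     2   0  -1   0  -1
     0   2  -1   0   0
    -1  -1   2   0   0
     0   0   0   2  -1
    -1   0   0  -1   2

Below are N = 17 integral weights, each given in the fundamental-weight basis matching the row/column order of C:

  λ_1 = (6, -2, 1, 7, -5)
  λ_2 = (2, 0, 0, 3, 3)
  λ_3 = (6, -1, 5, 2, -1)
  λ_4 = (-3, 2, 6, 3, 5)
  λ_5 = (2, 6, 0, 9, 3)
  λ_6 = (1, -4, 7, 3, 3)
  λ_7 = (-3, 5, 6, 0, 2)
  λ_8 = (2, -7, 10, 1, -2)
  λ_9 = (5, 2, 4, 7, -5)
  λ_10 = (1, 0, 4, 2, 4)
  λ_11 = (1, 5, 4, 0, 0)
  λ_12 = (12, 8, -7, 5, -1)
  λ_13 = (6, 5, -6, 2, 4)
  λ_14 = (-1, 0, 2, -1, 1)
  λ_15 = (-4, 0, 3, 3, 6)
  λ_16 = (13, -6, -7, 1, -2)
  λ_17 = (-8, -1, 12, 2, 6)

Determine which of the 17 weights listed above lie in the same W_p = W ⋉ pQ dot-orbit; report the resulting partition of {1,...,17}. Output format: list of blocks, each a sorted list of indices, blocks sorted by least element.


A_5 Cartan matrix, 5 simple roots permuted; ρ=(1,1,1,1,1).

Alcove-folded reps (p=19, 17 weights, presented ϖ-order):

    λ_1 → (3, 1, 1, 4, 4)
    λ_2 → (3, 1, 1, 4, 4)
    λ_3 → (7, 0, 6, 3, 0)
    λ_4 → (2, 3, 5, 4, 4)
    λ_5 → (3, 1, 1, 4, 4)
    λ_6 → (2, 3, 5, 4, 4)
    λ_7 → (2, 6, 5, 1, 1)
    λ_8 → (2, 6, 5, 1, 1)
    λ_9 → (2, 3, 5, 4, 4)
    λ_10 → (2, 1, 5, 3, 5)
    λ_11 → (2, 6, 5, 1, 1)
    λ_12 → (7, 0, 6, 3, 0)
    λ_13 → (2, 1, 5, 3, 5)
    λ_14 → (0, 1, 3, 0, 2)
    λ_15 → (3, 1, 1, 4, 4)
    λ_16 → (2, 6, 5, 1, 1)
    λ_17 → (7, 0, 6, 3, 0)

The 17 indices split into 6 linkage classes (same alcove rep ⇔ same W_19-dot-orbit):

[[1, 2, 5, 15], [3, 12, 17], [4, 6, 9], [7, 8, 11, 16], [10, 13], [14]]


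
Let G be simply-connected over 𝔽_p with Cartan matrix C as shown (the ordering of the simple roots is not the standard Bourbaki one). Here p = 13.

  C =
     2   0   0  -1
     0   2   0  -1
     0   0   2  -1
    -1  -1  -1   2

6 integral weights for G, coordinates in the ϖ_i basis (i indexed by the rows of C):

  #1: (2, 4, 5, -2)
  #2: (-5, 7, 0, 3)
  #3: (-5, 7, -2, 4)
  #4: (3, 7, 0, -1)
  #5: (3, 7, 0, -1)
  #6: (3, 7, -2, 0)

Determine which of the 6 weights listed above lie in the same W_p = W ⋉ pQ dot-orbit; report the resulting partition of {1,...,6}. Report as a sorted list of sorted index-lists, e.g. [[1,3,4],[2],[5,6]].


C ↔ D_4 under row/col permutation; |W(D_4)| = 192.

Ā_13 reps of the 6 weights (D_4, coords as presented):

    1: (2, 4, 5, 1)
    2: (4, 8, 1, 0)
    3: (4, 8, 1, 0)
    4: (4, 8, 1, 0)
    5: (4, 8, 1, 0)
    6: (4, 8, 1, 0)

Linkage partition of the 6 weights (2 classes, p=13):

[[1], [2, 3, 4, 5, 6]]


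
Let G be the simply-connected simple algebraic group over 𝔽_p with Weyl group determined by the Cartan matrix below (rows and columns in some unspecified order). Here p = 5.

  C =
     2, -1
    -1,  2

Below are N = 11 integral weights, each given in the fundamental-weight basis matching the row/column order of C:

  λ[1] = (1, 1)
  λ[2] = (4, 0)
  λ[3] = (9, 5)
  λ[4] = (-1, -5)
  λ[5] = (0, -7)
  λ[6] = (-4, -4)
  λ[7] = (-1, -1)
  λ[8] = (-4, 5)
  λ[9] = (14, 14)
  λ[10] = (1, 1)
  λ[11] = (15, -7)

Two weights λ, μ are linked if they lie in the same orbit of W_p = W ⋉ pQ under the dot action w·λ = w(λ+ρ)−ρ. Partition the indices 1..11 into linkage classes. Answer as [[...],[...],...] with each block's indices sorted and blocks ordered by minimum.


Root system A_2: the 2×2 matrix C matches after relabeling.

Alcove-folded reps (p=5, 11 weights, presented ϖ-order):

    1: (2, 2)
    2: (4, 0)
    3: (4, 0)
    4: (4, 0)
    5: (4, 0)
    6: (2, 2)
    7: (0, 0)
    8: (2, 2)
    9: (0, 0)
    10: (2, 2)
    11: (4, 0)

Grouping the 11 weights by Ā_5-representative: 3 linkage classes.

[[1, 6, 8, 10], [2, 3, 4, 5, 11], [7, 9]]


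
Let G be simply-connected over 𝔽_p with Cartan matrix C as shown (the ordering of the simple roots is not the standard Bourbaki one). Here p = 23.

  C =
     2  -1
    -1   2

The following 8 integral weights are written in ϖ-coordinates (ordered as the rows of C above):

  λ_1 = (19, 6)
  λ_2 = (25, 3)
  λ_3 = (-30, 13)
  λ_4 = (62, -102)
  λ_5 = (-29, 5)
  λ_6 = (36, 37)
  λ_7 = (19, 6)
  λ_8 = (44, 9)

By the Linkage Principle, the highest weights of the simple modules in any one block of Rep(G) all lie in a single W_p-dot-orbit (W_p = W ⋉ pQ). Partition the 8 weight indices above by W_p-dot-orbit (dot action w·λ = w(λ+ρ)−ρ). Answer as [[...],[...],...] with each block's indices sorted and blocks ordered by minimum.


A_2 Cartan matrix, 2 simple roots permuted; ρ=(1,1).

Each λ_j+ρ reduced to Ā_23; 2-tuples below use C's row order:

  λ_1+ρ ↦ (16, 3);  λ_2+ρ ↦ (16, 3);  λ_3+ρ ↦ (8, 9);  λ_4+ρ ↦ (8, 9);  λ_5+ρ ↦ (1, 17);  λ_6+ρ ↦ (8, 9);  λ_7+ρ ↦ (16, 3);  λ_8+ρ ↦ (9, 13)

Grouping the 8 weights by Ā_23-representative: 4 linkage classes.

[[1, 2, 7], [3, 4, 6], [5], [8]]


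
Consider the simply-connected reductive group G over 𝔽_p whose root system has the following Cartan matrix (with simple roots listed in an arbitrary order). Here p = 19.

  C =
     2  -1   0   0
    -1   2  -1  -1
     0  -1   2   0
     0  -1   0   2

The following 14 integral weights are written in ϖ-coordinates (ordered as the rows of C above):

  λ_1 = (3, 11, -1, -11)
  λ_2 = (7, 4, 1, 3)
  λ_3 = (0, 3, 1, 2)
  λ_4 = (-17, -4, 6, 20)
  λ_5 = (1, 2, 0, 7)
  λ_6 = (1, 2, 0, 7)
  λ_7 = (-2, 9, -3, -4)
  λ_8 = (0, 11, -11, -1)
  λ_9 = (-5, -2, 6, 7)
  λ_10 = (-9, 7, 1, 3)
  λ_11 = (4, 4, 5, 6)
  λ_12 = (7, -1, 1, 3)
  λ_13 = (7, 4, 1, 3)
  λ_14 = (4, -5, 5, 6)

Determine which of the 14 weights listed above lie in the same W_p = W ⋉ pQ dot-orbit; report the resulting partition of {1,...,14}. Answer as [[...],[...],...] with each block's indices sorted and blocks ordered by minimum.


Dynkin diagram of C (from the 6 off-diagonal −1 entries): D_4.

Each λ_j+ρ reduced to Ā_19; 4-tuples below use C's row order:

    λ_1+ρ ↦ (4, 2, 0, 10)
    λ_2+ρ ↦ (8, 0, 2, 4)
    λ_3+ρ ↦ (1, 4, 2, 3)
    λ_4+ρ ↦ (1, 2, 10, 0)
    λ_5+ρ ↦ (2, 3, 1, 8)
    λ_6+ρ ↦ (2, 3, 1, 8)
    λ_7+ρ ↦ (1, 4, 2, 3)
    λ_8+ρ ↦ (1, 2, 10, 0)
    λ_9+ρ ↦ (1, 4, 2, 3)
    λ_10+ρ ↦ (8, 0, 2, 4)
    λ_11+ρ ↦ (1, 4, 2, 3)
    λ_12+ρ ↦ (8, 0, 2, 4)
    λ_13+ρ ↦ (8, 0, 2, 4)
    λ_14+ρ ↦ (1, 4, 2, 3)

These 14 weights hit 5 W_19-dot-orbits; sizes (1, 4, 5, 2, 2):

[[1], [2, 10, 12, 13], [3, 7, 9, 11, 14], [4, 8], [5, 6]]


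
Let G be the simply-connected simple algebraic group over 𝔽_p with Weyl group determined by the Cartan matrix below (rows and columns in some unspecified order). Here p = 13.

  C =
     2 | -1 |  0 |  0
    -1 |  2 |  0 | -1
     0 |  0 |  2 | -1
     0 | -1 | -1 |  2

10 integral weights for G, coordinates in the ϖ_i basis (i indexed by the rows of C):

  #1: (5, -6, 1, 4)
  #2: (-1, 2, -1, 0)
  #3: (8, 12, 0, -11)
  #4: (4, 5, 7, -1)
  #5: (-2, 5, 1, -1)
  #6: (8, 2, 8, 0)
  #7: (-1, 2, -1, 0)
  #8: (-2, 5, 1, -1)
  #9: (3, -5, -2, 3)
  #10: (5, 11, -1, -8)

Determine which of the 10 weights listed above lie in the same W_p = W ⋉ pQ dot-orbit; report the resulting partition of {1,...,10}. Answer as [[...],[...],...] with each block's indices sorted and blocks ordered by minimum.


Root system A_4: the 4×4 matrix C matches after relabeling.

Folding the 10 weights λ_j+ρ into Ā_13 (reps in the given 4-coord order):

  λ_1+ρ ↦ (1, 5, 2, 0) · λ_2+ρ ↦ (0, 3, 0, 1) · λ_3+ρ ↦ (0, 3, 0, 1) · λ_4+ρ ↦ (1, 5, 2, 0) · λ_5+ρ ↦ (1, 5, 2, 0) · λ_6+ρ ↦ (0, 3, 0, 1) · λ_7+ρ ↦ (0, 3, 0, 1) · λ_8+ρ ↦ (1, 5, 2, 0) · λ_9+ρ ↦ (0, 3, 0, 1) · λ_10+ρ ↦ (1, 5, 2, 0)

The 10 indices split into 2 linkage classes (same alcove rep ⇔ same W_13-dot-orbit):

[[1, 4, 5, 8, 10], [2, 3, 6, 7, 9]]


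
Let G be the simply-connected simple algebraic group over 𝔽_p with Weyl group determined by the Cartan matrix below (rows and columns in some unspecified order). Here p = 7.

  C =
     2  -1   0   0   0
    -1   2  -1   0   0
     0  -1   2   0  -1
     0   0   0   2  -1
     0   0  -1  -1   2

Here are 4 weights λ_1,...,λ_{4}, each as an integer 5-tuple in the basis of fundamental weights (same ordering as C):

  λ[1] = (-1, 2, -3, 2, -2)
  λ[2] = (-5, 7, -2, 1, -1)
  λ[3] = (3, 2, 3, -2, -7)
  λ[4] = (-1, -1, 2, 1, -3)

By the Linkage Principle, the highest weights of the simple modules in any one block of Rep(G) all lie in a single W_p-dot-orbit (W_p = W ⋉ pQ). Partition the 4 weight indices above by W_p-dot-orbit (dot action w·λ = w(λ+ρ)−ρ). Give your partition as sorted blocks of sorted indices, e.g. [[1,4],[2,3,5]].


Root system A_5: the 5×5 matrix C matches after relabeling.

Alcove-folded reps (p=7, 4 weights, presented ϖ-order):

    λ_1 → (0, 0, 1, 0, 2)
    λ_2 → (2, 3, 0, 1, 0)
    λ_3 → (0, 0, 1, 0, 2)
    λ_4 → (0, 0, 1, 0, 2)

Grouping the 4 weights by Ā_7-representative: 2 linkage classes.

[[1, 3, 4], [2]]


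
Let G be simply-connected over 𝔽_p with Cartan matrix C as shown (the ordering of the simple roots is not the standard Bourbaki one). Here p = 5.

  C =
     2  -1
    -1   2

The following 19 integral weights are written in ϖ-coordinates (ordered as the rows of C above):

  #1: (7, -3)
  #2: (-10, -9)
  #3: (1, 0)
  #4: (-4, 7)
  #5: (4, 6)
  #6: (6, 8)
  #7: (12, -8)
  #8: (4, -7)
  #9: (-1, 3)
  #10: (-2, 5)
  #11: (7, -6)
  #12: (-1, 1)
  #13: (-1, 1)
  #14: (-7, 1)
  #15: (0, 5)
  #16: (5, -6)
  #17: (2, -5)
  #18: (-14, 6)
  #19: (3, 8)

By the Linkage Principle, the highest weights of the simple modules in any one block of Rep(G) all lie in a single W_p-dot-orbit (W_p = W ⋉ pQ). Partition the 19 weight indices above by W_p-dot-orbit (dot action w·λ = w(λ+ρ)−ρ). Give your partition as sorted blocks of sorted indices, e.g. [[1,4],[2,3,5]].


Cartan matrix: type A_2 (|W|=6); un-permuting the 2 rows.

Alcove-folded reps (p=5, 19 weights, presented ϖ-order):

  λ_1+ρ ↦ (2, 1)
  λ_2+ρ ↦ (1, 2)
  λ_3+ρ ↦ (2, 1)
  λ_4+ρ ↦ (0, 2)
  λ_5+ρ ↦ (0, 2)
  λ_6+ρ ↦ (1, 3)
  λ_7+ρ ↦ (1, 2)
  λ_8+ρ ↦ (0, 4)
  λ_9+ρ ↦ (0, 4)
  λ_10+ρ ↦ (0, 4)
  λ_11+ρ ↦ (0, 2)
  λ_12+ρ ↦ (0, 2)
  λ_13+ρ ↦ (0, 2)
  λ_14+ρ ↦ (1, 3)
  λ_15+ρ ↦ (1, 3)
  λ_16+ρ ↦ (0, 4)
  λ_17+ρ ↦ (1, 3)
  λ_18+ρ ↦ (2, 1)
  λ_19+ρ ↦ (1, 3)

These 19 weights hit 5 W_5-dot-orbits; sizes (3, 2, 5, 5, 4):

[[1, 3, 18], [2, 7], [4, 5, 11, 12, 13], [6, 14, 15, 17, 19], [8, 9, 10, 16]]


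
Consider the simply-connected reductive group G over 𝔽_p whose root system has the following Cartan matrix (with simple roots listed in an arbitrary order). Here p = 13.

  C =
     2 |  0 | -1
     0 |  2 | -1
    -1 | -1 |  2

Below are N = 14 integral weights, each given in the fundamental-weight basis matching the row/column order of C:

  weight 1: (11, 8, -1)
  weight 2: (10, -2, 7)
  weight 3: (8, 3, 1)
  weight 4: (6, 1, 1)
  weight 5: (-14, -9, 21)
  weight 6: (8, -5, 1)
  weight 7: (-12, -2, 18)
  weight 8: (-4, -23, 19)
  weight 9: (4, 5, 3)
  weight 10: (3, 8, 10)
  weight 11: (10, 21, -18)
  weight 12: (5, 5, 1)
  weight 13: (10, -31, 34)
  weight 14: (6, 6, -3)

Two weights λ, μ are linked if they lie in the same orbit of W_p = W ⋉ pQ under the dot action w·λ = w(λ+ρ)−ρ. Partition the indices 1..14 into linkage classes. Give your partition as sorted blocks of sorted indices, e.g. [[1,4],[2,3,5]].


A_3 Cartan matrix, 3 simple roots permuted; ρ=(1,1,1).

λ_j+ρ reflected into Ā_13 (⟨·,θ^∨⟩≤13); 3-tuples as given:

    [1] (4, 1, 0)
    [2] (5, 5, 2)
    [3] (7, 2, 2)
    [4] (7, 2, 2)
    [5] (4, 1, 0)
    [6] (7, 2, 2)
    [7] (5, 5, 2)
    [8] (3, 4, 4)
    [9] (3, 4, 4)
    [10] (7, 2, 2)
    [11] (3, 4, 4)
    [12] (5, 5, 2)
    [13] (3, 4, 4)
    [14] (5, 5, 2)

Partition of {1..14} into 4 W_13-dot-orbits:

[[1, 5], [2, 7, 12, 14], [3, 4, 6, 10], [8, 9, 11, 13]]


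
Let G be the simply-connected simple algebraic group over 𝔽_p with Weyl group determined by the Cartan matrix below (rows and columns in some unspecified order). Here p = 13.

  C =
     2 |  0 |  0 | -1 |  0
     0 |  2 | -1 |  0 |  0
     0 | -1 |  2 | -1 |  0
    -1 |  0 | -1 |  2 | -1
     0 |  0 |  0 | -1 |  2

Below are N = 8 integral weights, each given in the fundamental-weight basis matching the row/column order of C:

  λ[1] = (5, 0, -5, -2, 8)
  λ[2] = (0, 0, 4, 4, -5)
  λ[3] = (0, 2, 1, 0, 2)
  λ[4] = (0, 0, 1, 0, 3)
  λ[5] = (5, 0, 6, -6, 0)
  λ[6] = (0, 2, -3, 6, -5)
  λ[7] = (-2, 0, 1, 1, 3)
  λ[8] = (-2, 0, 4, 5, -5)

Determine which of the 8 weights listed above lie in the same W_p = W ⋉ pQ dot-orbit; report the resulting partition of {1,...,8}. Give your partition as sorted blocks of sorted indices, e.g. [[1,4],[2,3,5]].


Root system D_5: the 5×5 matrix C matches after relabeling.

λ_j+ρ reflected into Ā_13 (⟨·,θ^∨⟩≤13); 5-tuples as given:

    λ_1 → (1, 1, 2, 1, 4)
    λ_2 → (1, 1, 0, 1, 4)
    λ_3 → (1, 3, 2, 1, 3)
    λ_4 → (1, 1, 2, 1, 4)
    λ_5 → (1, 1, 2, 1, 4)
    λ_6 → (1, 1, 2, 1, 4)
    λ_7 → (1, 1, 2, 1, 4)
    λ_8 → (1, 1, 0, 1, 4)

The 8 indices split into 3 linkage classes (same alcove rep ⇔ same W_13-dot-orbit):

[[1, 4, 5, 6, 7], [2, 8], [3]]


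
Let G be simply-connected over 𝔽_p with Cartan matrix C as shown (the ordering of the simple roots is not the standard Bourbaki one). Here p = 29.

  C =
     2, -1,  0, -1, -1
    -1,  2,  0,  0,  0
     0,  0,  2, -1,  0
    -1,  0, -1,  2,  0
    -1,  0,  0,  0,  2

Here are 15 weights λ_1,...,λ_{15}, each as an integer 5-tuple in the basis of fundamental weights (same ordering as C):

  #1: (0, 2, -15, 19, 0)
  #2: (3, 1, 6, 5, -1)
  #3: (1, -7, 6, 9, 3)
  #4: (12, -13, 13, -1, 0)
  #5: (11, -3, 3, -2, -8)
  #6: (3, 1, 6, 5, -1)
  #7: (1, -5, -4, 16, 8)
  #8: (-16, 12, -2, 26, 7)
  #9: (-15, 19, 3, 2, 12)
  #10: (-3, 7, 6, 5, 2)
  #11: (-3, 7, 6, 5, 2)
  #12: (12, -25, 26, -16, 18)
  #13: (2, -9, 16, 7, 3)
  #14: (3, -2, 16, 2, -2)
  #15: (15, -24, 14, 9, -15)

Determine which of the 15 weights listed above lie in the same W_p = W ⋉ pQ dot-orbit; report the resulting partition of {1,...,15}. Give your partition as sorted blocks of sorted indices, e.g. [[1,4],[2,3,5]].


C ↔ D_5 under row/col permutation; |W(D_5)| = 1920.

W_29-reps of the 15 weights in Ā_29 (same 5-coord order as C):

  [1] (1, 3, 14, 3, 1) · [2] (4, 2, 7, 6, 0) · [3] (4, 2, 7, 6, 0) · [4] (1, 12, 14, 0, 1) · [5] (2, 2, 3, 1, 7) · [6] (4, 2, 7, 6, 0) · [7] (2, 2, 3, 1, 7) · [8] (2, 2, 3, 1, 7) · [9] (2, 6, 7, 4, 1) · [10] (2, 6, 7, 4, 1) · [11] (2, 6, 7, 4, 1) · [12] (2, 2, 3, 1, 7) · [13] (1, 3, 14, 3, 1) · [14] (2, 1, 17, 3, 1) · [15] (2, 2, 3, 1, 7)

6 distinct reps among the 15 weights ⇒ 6 W_29-linkage classes:

[[1, 13], [2, 3, 6], [4], [5, 7, 8, 12, 15], [9, 10, 11], [14]]


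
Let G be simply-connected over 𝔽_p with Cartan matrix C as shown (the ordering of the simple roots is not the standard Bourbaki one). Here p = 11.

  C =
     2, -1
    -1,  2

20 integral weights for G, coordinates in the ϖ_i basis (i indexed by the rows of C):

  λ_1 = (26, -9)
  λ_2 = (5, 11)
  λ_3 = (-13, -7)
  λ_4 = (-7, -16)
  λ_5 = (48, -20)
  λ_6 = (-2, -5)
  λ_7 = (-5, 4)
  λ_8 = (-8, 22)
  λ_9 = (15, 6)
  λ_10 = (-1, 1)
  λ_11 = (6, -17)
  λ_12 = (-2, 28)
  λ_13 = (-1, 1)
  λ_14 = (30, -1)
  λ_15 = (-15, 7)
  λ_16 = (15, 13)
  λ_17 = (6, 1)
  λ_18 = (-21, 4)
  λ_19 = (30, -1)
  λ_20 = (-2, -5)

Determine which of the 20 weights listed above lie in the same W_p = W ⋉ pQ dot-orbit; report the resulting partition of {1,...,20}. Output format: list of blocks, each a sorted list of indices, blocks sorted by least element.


Cartan matrix: type A_2 (|W|=6); un-permuting the 2 rows.

Each λ_j+ρ reduced to Ā_11; 2-tuples below use C's row order:

    [1] (5, 3)
    [2] (1, 4)
    [3] (1, 4)
    [4] (1, 4)
    [5] (5, 3)
    [6] (4, 1)
    [7] (4, 1)
    [8] (4, 1)
    [9] (1, 4)
    [10] (0, 2)
    [11] (4, 2)
    [12] (4, 1)
    [13] (0, 2)
    [14] (0, 2)
    [15] (5, 3)
    [16] (5, 3)
    [17] (7, 2)
    [18] (4, 2)
    [19] (0, 2)
    [20] (4, 1)

Partition of {1..20} into 6 W_11-dot-orbits:

[[1, 5, 15, 16], [2, 3, 4, 9], [6, 7, 8, 12, 20], [10, 13, 14, 19], [11, 18], [17]]


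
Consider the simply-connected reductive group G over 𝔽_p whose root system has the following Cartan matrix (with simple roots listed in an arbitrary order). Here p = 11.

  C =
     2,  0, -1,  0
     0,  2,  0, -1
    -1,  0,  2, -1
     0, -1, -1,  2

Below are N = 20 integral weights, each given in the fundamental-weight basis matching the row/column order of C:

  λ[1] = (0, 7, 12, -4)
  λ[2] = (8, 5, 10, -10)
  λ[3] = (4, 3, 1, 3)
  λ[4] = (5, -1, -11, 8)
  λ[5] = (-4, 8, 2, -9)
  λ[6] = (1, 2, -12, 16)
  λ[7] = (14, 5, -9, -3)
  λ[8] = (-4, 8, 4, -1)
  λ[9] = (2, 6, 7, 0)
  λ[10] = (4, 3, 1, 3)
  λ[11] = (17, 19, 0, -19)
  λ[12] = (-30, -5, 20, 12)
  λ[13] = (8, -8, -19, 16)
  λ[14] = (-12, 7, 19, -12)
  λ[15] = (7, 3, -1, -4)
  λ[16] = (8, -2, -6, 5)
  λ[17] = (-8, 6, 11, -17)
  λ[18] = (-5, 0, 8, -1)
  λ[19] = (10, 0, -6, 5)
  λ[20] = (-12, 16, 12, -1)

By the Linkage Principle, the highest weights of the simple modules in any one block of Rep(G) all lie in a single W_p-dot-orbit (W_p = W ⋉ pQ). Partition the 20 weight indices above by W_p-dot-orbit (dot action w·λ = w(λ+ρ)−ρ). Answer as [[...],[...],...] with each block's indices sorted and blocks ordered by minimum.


Type A_4, rank 4, |W|=120; reorder rows/cols to standard.

Folding the 20 weights λ_j+ρ into Ā_11 (reps in the given 4-coord order):

  λ_1 → (5, 1, 3, 0) · λ_2 → (0, 6, 2, 0) · λ_3 → (1, 0, 2, 4) · λ_4 → (4, 1, 5, 0) · λ_5 → (5, 1, 3, 0) · λ_6 → (0, 6, 2, 0) · λ_7 → (1, 0, 2, 4) · λ_8 → (0, 6, 2, 0) · λ_9 → (5, 1, 3, 0) · λ_10 → (1, 0, 2, 4) · λ_11 → (2, 6, 1, 1) · λ_12 → (2, 6, 1, 1) · λ_13 → (2, 6, 1, 1) · λ_14 → (0, 6, 2, 0) · λ_15 → (5, 1, 3, 0) · λ_16 → (4, 1, 5, 0) · λ_17 → (1, 0, 2, 4) · λ_18 → (4, 1, 5, 0) · λ_19 → (4, 1, 5, 0) · λ_20 → (0, 6, 2, 0)

Linkage partition of the 20 weights (5 classes, p=11):

[[1, 5, 9, 15], [2, 6, 8, 14, 20], [3, 7, 10, 17], [4, 16, 18, 19], [11, 12, 13]]


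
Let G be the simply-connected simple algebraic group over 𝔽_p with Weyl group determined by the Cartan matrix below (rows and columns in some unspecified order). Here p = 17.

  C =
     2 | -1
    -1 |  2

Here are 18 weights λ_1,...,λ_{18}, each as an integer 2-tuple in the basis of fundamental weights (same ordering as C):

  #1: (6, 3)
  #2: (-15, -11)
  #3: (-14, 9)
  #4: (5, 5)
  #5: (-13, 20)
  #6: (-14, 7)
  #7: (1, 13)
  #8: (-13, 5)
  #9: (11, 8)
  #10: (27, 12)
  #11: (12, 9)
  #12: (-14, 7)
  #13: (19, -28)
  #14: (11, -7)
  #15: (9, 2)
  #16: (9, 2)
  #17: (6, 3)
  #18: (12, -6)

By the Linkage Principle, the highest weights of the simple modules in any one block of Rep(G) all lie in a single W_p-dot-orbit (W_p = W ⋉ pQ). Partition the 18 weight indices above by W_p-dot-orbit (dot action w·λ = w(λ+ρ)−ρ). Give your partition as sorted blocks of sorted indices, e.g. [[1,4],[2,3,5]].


A_2 Cartan matrix, 2 simple roots permuted; ρ=(1,1).

Ā_17 reps of the 18 weights (A_2, coords as presented):

  [1] (7, 4) · [2] (3, 7) · [3] (10, 3) · [4] (6, 6) · [5] (8, 5) · [6] (8, 5) · [7] (2, 14) · [8] (6, 6) · [9] (8, 5) · [10] (7, 4) · [11] (7, 4) · [12] (8, 5) · [13] (3, 7) · [14] (6, 6) · [15] (10, 3) · [16] (10, 3) · [17] (7, 4) · [18] (8, 5)

These 18 weights hit 6 W_17-dot-orbits; sizes (4, 2, 3, 3, 5, 1):

[[1, 10, 11, 17], [2, 13], [3, 15, 16], [4, 8, 14], [5, 6, 9, 12, 18], [7]]


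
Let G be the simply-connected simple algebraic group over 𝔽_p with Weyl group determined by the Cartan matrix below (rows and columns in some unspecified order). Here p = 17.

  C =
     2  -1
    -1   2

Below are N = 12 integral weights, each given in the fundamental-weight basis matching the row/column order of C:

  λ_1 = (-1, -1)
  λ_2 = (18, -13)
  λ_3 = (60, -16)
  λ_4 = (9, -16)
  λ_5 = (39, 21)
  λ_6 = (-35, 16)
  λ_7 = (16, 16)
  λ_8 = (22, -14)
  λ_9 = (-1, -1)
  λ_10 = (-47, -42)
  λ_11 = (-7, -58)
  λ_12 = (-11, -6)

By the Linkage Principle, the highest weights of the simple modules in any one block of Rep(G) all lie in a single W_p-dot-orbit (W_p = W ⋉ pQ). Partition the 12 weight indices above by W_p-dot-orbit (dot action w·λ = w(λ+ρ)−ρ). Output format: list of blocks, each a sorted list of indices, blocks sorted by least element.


Type A_2, rank 2, |W|=6; reorder rows/cols to standard.

Folding the 12 weights λ_j+ρ into Ā_17 (reps in the given 2-coord order):

  λ_1+ρ ↦ (0, 0) · λ_2+ρ ↦ (5, 10) · λ_3+ρ ↦ (5, 10) · λ_4+ρ ↦ (5, 10) · λ_5+ρ ↦ (6, 6) · λ_6+ρ ↦ (0, 0) · λ_7+ρ ↦ (0, 0) · λ_8+ρ ↦ (4, 7) · λ_9+ρ ↦ (0, 0) · λ_10+ρ ↦ (5, 10) · λ_11+ρ ↦ (6, 6) · λ_12+ρ ↦ (5, 10)

Grouping the 12 weights by Ā_17-representative: 4 linkage classes.

[[1, 6, 7, 9], [2, 3, 4, 10, 12], [5, 11], [8]]


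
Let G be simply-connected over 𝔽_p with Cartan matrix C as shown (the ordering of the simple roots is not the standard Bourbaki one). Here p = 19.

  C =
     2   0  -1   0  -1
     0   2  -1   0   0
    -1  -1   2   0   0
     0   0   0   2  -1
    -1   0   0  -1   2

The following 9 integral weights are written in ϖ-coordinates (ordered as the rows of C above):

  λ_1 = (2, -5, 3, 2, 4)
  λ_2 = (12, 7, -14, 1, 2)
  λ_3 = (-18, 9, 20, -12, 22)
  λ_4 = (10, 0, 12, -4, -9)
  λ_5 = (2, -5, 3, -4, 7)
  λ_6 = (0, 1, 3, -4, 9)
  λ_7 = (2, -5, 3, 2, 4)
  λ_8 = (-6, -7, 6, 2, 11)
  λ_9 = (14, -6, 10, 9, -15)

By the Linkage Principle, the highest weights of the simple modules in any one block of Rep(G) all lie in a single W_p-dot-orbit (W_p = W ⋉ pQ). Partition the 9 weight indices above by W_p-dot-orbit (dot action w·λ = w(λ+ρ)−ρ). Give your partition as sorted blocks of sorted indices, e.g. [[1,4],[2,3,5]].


C ↔ A_5 under row/col permutation; |W(A_5)| = 720.

Ā_19 reps of the 9 weights (A_5, coords as presented):

  [1] (3, 4, 0, 3, 5)
  [2] (0, 5, 8, 2, 3)
  [3] (1, 2, 4, 3, 7)
  [4] (0, 5, 8, 2, 3)
  [5] (3, 4, 0, 3, 5)
  [6] (1, 2, 4, 3, 7)
  [7] (3, 4, 0, 3, 5)
  [8] (1, 2, 4, 3, 7)
  [9] (1, 2, 4, 3, 7)

3 distinct reps among the 9 weights ⇒ 3 W_19-linkage classes:

[[1, 5, 7], [2, 4], [3, 6, 8, 9]]


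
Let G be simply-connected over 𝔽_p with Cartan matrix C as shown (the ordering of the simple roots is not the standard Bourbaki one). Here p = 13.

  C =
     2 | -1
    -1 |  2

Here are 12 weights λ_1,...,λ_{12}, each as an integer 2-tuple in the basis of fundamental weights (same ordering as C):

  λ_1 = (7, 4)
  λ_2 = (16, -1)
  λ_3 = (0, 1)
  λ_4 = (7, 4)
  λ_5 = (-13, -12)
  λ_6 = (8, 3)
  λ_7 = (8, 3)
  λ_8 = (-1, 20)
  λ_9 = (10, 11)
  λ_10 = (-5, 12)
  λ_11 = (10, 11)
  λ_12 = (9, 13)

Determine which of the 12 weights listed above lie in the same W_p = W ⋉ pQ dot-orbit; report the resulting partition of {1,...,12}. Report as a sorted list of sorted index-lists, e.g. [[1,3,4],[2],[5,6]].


Dynkin diagram of C (from the 2 off-diagonal −1 entries): A_2.

Ā_13 reps of the 12 weights (A_2, coords as presented):

  [1] (8, 5);  [2] (9, 4);  [3] (1, 2);  [4] (8, 5);  [5] (1, 2);  [6] (9, 4);  [7] (9, 4);  [8] (8, 5);  [9] (1, 2);  [10] (4, 9);  [11] (1, 2);  [12] (1, 2)

4 distinct reps among the 12 weights ⇒ 4 W_13-linkage classes:

[[1, 4, 8], [2, 6, 7], [3, 5, 9, 11, 12], [10]]


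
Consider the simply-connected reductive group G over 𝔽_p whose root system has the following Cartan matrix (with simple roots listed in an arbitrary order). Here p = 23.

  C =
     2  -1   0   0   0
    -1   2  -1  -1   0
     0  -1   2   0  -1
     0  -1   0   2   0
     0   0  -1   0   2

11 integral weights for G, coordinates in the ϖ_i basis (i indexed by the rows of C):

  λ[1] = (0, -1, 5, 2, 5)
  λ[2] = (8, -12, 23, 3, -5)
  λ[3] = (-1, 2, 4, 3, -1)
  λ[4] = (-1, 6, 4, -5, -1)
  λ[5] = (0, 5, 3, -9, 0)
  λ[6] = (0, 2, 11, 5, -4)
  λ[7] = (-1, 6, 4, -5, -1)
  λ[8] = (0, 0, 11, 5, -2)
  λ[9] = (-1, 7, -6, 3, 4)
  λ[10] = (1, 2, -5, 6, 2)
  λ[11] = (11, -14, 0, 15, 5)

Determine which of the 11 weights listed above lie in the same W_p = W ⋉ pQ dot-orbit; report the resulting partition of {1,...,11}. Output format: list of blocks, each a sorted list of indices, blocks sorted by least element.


Cartan matrix: type D_5 (|W|=1920); un-permuting the 5 rows.

W_23-reps of the 11 weights in Ā_23 (same 5-coord order as C):

  λ_1 → (1, 0, 6, 3, 6)
  λ_2 → (1, 1, 2, 6, 1)
  λ_3 → (0, 3, 5, 4, 0)
  λ_4 → (0, 3, 5, 4, 0)
  λ_5 → (1, 1, 2, 6, 1)
  λ_6 → (1, 1, 2, 6, 1)
  λ_7 → (0, 3, 5, 4, 0)
  λ_8 → (1, 1, 2, 6, 1)
  λ_9 → (0, 3, 5, 4, 0)
  λ_10 → (1, 1, 2, 6, 1)
  λ_11 → (1, 0, 6, 3, 6)

These 11 weights hit 3 W_23-dot-orbits; sizes (2, 5, 4):

[[1, 11], [2, 5, 6, 8, 10], [3, 4, 7, 9]]


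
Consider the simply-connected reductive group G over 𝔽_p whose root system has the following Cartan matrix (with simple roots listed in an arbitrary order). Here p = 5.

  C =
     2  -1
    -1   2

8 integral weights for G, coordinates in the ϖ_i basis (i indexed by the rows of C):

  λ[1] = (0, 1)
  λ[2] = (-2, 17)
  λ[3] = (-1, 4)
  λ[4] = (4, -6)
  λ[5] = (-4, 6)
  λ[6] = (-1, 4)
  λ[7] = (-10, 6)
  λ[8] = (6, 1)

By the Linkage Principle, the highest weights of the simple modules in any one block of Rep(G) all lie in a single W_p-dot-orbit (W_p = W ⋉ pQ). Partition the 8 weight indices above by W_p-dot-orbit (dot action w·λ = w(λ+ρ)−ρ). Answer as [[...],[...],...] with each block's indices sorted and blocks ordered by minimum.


Dynkin diagram of C (from the 2 off-diagonal −1 entries): A_2.

λ_j+ρ reflected into Ā_5 (⟨·,θ^∨⟩≤5); 2-tuples as given:

  λ_1 → (1, 2) · λ_2 → (1, 2) · λ_3 → (0, 5) · λ_4 → (0, 5) · λ_5 → (1, 2) · λ_6 → (0, 5) · λ_7 → (1, 2) · λ_8 → (1, 2)

The 8 indices split into 2 linkage classes (same alcove rep ⇔ same W_5-dot-orbit):

[[1, 2, 5, 7, 8], [3, 4, 6]]


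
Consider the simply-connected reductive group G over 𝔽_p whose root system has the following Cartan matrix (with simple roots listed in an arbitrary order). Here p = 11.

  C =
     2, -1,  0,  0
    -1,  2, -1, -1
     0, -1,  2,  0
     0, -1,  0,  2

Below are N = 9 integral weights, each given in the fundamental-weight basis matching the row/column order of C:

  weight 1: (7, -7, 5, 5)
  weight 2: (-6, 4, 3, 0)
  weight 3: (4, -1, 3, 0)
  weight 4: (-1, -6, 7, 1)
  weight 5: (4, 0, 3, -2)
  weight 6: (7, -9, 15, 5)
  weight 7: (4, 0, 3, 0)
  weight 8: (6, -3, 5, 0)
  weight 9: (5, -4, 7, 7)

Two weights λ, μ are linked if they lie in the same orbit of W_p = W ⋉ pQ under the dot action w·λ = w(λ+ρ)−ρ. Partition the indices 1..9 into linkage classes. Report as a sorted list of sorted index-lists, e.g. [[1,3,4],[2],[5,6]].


Cartan matrix: type D_4 (|W|=192); un-permuting the 4 rows.

Each λ_j+ρ reduced to Ā_11; 4-tuples below use C's row order:

  λ_1 → (2, 3, 0, 0) · λ_2 → (5, 0, 4, 1) · λ_3 → (5, 0, 4, 1) · λ_4 → (2, 3, 0, 0) · λ_5 → (5, 0, 4, 1) · λ_6 → (2, 3, 0, 0) · λ_7 → (5, 0, 4, 1) · λ_8 → (5, 0, 4, 1) · λ_9 → (2, 3, 0, 0)

The 9 indices split into 2 linkage classes (same alcove rep ⇔ same W_11-dot-orbit):

[[1, 4, 6, 9], [2, 3, 5, 7, 8]]


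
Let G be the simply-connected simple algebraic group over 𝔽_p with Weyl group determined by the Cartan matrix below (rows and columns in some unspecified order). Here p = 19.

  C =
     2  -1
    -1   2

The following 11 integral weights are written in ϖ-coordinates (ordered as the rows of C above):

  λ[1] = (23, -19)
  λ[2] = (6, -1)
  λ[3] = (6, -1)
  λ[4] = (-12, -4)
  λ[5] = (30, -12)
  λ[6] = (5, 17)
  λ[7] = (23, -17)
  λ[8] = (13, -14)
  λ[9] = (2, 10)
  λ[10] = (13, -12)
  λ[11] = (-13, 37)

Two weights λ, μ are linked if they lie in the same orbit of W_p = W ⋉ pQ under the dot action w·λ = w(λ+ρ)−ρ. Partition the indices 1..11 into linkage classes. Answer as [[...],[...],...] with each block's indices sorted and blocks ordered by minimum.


Dynkin diagram of C (from the 2 off-diagonal −1 entries): A_2.

Each λ_j+ρ reduced to Ā_19; 2-tuples below use C's row order:

    [1] (1, 13)
    [2] (7, 0)
    [3] (7, 0)
    [4] (3, 11)
    [5] (7, 1)
    [6] (1, 13)
    [7] (3, 11)
    [8] (1, 13)
    [9] (3, 11)
    [10] (3, 11)
    [11] (7, 0)

These 11 weights hit 4 W_19-dot-orbits; sizes (3, 3, 4, 1):

[[1, 6, 8], [2, 3, 11], [4, 7, 9, 10], [5]]


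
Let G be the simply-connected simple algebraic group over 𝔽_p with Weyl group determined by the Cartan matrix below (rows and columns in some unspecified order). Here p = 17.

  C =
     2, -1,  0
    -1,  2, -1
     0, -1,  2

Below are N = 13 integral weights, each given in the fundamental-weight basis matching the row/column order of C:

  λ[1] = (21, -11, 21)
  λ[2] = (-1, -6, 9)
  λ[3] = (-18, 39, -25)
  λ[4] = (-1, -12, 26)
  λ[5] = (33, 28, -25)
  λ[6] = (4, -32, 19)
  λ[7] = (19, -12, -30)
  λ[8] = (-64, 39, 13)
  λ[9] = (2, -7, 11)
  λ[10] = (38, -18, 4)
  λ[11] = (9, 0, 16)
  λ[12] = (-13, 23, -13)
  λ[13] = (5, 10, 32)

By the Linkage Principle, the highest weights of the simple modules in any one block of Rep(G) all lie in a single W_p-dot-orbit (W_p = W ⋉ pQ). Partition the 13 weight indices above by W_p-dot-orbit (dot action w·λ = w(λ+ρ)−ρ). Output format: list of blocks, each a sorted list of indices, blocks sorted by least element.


Type A_3, rank 3, |W|=24; reorder rows/cols to standard.

Ā_17 reps of the 13 weights (A_3, coords as presented):

  1: (5, 0, 5)
  2: (5, 0, 5)
  3: (1, 0, 6)
  4: (1, 0, 6)
  5: (5, 0, 5)
  6: (3, 3, 6)
  7: (3, 3, 6)
  8: (3, 3, 6)
  9: (3, 3, 6)
  10: (5, 0, 5)
  11: (1, 0, 6)
  12: (5, 0, 5)
  13: (1, 0, 6)

Linkage partition of the 13 weights (3 classes, p=17):

[[1, 2, 5, 10, 12], [3, 4, 11, 13], [6, 7, 8, 9]]


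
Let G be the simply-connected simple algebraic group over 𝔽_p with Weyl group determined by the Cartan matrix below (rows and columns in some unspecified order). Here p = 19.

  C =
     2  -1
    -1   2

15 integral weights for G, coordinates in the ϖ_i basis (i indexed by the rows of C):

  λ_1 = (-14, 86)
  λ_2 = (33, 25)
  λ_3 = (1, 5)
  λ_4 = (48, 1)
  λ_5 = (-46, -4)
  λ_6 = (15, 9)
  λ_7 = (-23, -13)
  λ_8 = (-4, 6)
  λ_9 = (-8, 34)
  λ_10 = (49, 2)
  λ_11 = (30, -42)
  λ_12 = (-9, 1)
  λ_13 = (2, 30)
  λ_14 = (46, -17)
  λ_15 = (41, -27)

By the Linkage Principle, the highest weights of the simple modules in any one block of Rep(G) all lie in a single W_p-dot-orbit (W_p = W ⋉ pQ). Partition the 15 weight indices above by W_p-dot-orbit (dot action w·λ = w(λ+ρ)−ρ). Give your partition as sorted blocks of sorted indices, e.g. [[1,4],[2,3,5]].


Dynkin diagram of C (from the 2 off-diagonal −1 entries): A_2.

λ_j+ρ reflected into Ā_19 (⟨·,θ^∨⟩≤19); 2-tuples as given:

  1: (2, 6) · 2: (12, 4) · 3: (2, 6) · 4: (2, 6) · 5: (9, 3) · 6: (9, 3) · 7: (3, 4) · 8: (3, 4) · 9: (9, 3) · 10: (3, 4) · 11: (9, 3) · 12: (2, 6) · 13: (12, 4) · 14: (9, 3) · 15: (3, 4)

These 15 weights hit 4 W_19-dot-orbits; sizes (4, 2, 5, 4):

[[1, 3, 4, 12], [2, 13], [5, 6, 9, 11, 14], [7, 8, 10, 15]]


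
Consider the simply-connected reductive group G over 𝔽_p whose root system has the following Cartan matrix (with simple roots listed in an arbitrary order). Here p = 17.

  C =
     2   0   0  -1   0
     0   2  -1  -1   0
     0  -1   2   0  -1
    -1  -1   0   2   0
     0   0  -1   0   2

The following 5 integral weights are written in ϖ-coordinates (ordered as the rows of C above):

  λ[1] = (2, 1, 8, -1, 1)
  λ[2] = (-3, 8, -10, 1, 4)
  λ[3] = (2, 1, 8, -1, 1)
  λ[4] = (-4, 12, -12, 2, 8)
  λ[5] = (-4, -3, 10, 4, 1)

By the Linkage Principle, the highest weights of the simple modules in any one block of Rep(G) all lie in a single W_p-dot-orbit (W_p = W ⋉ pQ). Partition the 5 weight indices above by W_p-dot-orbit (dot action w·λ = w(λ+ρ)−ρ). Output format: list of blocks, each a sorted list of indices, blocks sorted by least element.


A_5 Cartan matrix, 5 simple roots permuted; ρ=(1,1,1,1,1).

W_17-reps of the 5 weights in Ā_17 (same 5-coord order as C):

    [1] (3, 2, 9, 0, 2)
    [2] (2, 0, 5, 0, 4)
    [3] (3, 2, 9, 0, 2)
    [4] (3, 2, 9, 0, 2)
    [5] (3, 2, 9, 0, 2)

2 distinct reps among the 5 weights ⇒ 2 W_17-linkage classes:

[[1, 3, 4, 5], [2]]


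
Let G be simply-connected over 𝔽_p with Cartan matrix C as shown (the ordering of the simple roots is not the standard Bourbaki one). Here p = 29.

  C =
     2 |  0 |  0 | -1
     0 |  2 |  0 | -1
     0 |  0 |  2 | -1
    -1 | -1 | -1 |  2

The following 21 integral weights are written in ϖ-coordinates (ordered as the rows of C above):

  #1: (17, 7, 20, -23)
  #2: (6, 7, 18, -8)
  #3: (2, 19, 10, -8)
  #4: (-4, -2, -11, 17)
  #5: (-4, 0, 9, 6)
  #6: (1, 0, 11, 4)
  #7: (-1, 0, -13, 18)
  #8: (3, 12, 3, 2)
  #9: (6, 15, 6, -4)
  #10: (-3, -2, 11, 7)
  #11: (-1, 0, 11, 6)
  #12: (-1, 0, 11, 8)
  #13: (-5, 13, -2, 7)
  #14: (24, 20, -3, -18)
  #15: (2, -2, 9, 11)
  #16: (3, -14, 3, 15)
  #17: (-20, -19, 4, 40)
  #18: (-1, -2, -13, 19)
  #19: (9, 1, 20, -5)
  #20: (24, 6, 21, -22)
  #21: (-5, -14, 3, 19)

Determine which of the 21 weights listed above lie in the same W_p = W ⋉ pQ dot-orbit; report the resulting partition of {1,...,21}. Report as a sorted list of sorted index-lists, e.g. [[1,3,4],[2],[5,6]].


D_4 Cartan matrix, 4 simple roots permuted; ρ=(1,1,1,1).

Each λ_j+ρ reduced to Ā_29; 4-tuples below use C's row order:

  λ_1+ρ ↦ (4, 14, 1, 3) · λ_2+ρ ↦ (0, 1, 12, 7) · λ_3+ρ ↦ (4, 13, 4, 3) · λ_4+ρ ↦ (3, 1, 10, 4) · λ_5+ρ ↦ (3, 1, 10, 4) · λ_6+ρ ↦ (2, 1, 12, 5) · λ_7+ρ ↦ (0, 1, 12, 7) · λ_8+ρ ↦ (4, 13, 4, 3) · λ_9+ρ ↦ (4, 13, 4, 3) · λ_10+ρ ↦ (2, 1, 12, 5) · λ_11+ρ ↦ (0, 1, 12, 7) · λ_12+ρ ↦ (0, 1, 12, 7) · λ_13+ρ ↦ (4, 14, 1, 3) · λ_14+ρ ↦ (6, 2, 17, 2) · λ_15+ρ ↦ (3, 1, 10, 4) · λ_16+ρ ↦ (4, 13, 4, 3) · λ_17+ρ ↦ (2, 1, 12, 5) · λ_18+ρ ↦ (0, 1, 12, 7) · λ_19+ρ ↦ (6, 2, 17, 2) · λ_20+ρ ↦ (4, 14, 1, 3) · λ_21+ρ ↦ (4, 13, 4, 3)

These 21 weights hit 6 W_29-dot-orbits; sizes (3, 5, 5, 3, 3, 2):

[[1, 13, 20], [2, 7, 11, 12, 18], [3, 8, 9, 16, 21], [4, 5, 15], [6, 10, 17], [14, 19]]


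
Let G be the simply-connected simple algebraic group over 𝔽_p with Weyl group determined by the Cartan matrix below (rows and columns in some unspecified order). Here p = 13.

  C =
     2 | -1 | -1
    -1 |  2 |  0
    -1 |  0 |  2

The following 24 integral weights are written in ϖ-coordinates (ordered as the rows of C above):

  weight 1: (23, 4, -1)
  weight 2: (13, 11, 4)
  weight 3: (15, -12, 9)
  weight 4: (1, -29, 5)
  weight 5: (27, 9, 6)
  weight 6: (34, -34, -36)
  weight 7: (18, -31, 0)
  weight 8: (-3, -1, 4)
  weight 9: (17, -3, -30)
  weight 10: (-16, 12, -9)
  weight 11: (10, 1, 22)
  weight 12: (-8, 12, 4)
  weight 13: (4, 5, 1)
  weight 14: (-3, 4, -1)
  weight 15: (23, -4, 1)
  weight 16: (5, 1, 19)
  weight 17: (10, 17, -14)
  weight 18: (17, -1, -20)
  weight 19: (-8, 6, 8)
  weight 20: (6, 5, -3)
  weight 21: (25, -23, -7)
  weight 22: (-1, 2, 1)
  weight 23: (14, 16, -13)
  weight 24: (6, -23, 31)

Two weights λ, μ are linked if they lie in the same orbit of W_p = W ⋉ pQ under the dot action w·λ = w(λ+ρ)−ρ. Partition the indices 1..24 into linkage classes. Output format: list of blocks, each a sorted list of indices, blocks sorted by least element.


Cartan matrix: type A_3 (|W|=24); un-permuting the 3 rows.

Each λ_j+ρ reduced to Ā_13; 3-tuples below use C's row order:

  [1] (0, 3, 2) · [2] (5, 0, 7) · [3] (0, 2, 3) · [4] (5, 6, 2) · [5] (2, 4, 1) · [6] (7, 0, 2) · [7] (2, 4, 1) · [8] (0, 2, 3) · [9] (0, 2, 3) · [10] (0, 2, 3) · [11] (0, 3, 2) · [12] (5, 6, 2) · [13] (5, 6, 2) · [14] (0, 3, 2) · [15] (0, 2, 3) · [16] (5, 6, 2) · [17] (0, 3, 2) · [18] (5, 0, 7) · [19] (7, 0, 2) · [20] (5, 6, 2) · [21] (7, 0, 2) · [22] (0, 3, 2) · [23] (2, 4, 1) · [24] (7, 0, 2)

Partition of {1..24} into 6 W_13-dot-orbits:

[[1, 11, 14, 17, 22], [2, 18], [3, 8, 9, 10, 15], [4, 12, 13, 16, 20], [5, 7, 23], [6, 19, 21, 24]]


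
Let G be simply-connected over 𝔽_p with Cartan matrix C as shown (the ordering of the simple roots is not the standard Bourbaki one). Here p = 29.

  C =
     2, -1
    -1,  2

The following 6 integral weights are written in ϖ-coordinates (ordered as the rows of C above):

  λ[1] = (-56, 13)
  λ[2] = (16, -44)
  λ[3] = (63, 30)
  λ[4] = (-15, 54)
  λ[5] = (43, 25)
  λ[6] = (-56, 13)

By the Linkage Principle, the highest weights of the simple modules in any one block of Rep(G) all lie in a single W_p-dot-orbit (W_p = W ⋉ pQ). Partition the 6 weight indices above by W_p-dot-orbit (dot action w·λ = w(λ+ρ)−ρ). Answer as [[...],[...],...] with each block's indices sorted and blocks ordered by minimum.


C ↔ A_2 under row/col permutation; |W(A_2)| = 6.

W_29-reps of the 6 weights in Ā_29 (same 2-coord order as C):

  [1] (12, 3);  [2] (12, 3);  [3] (21, 6);  [4] (12, 3);  [5] (12, 3);  [6] (12, 3)

2 distinct reps among the 6 weights ⇒ 2 W_29-linkage classes:

[[1, 2, 4, 5, 6], [3]]
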